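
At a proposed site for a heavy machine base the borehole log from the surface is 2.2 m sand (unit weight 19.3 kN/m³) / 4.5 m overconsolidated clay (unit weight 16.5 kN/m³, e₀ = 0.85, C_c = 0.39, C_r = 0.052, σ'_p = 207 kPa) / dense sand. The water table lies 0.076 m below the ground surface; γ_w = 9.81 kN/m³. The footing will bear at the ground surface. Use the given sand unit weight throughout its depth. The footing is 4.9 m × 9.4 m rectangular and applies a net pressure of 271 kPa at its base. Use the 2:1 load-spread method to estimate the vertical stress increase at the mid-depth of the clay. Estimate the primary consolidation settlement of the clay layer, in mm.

S_c ≈ 70.8 mm

Mid-depth of clay below the ground surface: z = 2.2 + 4.5/2 = 4.45 m.
Total vertical stress at mid-clay: σ_v = 19.3×2.2 + 16.5×2.25 = 79.585 kPa.
Pore pressure: u = 9.81×(4.45 − 0.076) = 42.909 kPa.
Initial effective stress: σ'_0 = σ_v − u = 79.585 − 42.909 = 36.676 kPa.
Stress increase at mid-clay by the 2:1 spreading method:
Δσ = qBL/((B+z)(L+z)) = 271×4.9×9.4/((4.9+4.45)(9.4+4.45)) = 96.39 kPa
Final effective stress: σ'_f = 36.676 + 96.39 = 133.07 kPa.
σ'_f = 133.07 ≤ σ'_p = 207 kPa, so the clay remains overconsolidated and only the recompression index applies:
S_c = C_r·H/(1+e₀)·log₁₀(σ'_f/σ'_0) = 0.052×4.5/1.85×log₁₀(133.07/36.676)
    = 0.12648 × 0.5597 = 0.07079 m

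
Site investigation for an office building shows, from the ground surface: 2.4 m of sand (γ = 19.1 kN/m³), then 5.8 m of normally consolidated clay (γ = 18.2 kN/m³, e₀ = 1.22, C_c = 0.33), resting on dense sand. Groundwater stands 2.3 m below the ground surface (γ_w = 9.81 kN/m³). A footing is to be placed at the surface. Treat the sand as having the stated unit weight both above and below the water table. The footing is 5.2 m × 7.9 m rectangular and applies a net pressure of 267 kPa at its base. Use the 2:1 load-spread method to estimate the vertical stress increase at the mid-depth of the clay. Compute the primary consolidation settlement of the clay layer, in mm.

S_c ≈ 286 mm

Mid-depth of clay below the ground surface: z = 2.4 + 5.8/2 = 5.3 m.
Total vertical stress at mid-clay: σ_v = 19.1×2.4 + 18.2×2.9 = 98.62 kPa.
Pore pressure: u = 9.81×(5.3 − 2.3) = 29.43 kPa.
Initial effective stress: σ'_0 = σ_v − u = 98.62 − 29.43 = 69.19 kPa.
Stress increase at mid-clay by the 2:1 spreading method:
Δσ = qBL/((B+z)(L+z)) = 267×5.2×7.9/((5.2+5.3)(7.9+5.3)) = 79.137 kPa
Final effective stress: σ'_f = σ'_0 + Δσ = 69.19 + 79.137 = 148.33 kPa.
Normally consolidated clay, so the full stress increment lies on the virgin compression line:
S_c = C_c·H/(1+e₀)·log₁₀(σ'_f/σ'_0) = 0.33×5.8/(1+1.22)×log₁₀(148.33/69.19)
    = 0.86216 × 0.33119 = 0.2855 m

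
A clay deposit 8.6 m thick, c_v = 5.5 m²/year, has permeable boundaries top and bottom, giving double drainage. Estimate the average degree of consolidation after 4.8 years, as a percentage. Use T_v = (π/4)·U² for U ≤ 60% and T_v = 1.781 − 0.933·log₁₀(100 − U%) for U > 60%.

Drainage path length: H_d = H/2 = 4.3 m (double drainage).
T_v = c_v·t/H_d² = 5.5×4.8/4.3² = 1.4278.
T_v = 1.4278 corresponds to the U > 60% branch:
U = 1 − 10^((1.781 − T_v)/0.933)/100 = 0.9761

U ≈ 97.6 %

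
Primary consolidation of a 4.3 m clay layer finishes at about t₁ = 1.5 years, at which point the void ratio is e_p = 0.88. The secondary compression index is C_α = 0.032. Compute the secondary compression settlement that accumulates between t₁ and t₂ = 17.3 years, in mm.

S_s ≈ 77.7 mm

Secondary compression: S_s = C_α·H/(1+e_p)·log₁₀(t₂/t₁)
S_s = 0.032×4.3/(1+0.88)×log₁₀(17.3/1.5)
    = 0.07319 × 1.062 = 0.07773 m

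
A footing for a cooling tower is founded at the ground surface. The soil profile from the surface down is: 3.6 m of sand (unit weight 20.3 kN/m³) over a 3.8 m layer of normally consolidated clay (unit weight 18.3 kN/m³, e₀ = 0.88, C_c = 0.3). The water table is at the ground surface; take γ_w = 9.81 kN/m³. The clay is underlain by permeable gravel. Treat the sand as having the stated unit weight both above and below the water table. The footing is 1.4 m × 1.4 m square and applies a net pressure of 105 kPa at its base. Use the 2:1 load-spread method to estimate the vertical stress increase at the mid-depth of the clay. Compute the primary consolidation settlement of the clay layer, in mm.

Mid-depth of clay below the ground surface: z = 3.6 + 3.8/2 = 5.5 m.
Total vertical stress at mid-clay: σ_v = 20.3×3.6 + 18.3×1.9 = 107.85 kPa.
Pore pressure: u = 9.81×(5.5 − 0) = 53.955 kPa.
Initial effective stress: σ'_0 = σ_v − u = 107.85 − 53.955 = 53.895 kPa.
Stress increase at mid-clay by the 2:1 spreading method:
Δσ = qBL/((B+z)(L+z)) = 105×1.4×1.4/((1.4+5.5)(1.4+5.5)) = 4.3226 kPa
Final effective stress: σ'_f = σ'_0 + Δσ = 53.895 + 4.3226 = 58.218 kPa.
Normally consolidated clay, so the full stress increment lies on the virgin compression line:
S_c = C_c·H/(1+e₀)·log₁₀(σ'_f/σ'_0) = 0.3×3.8/(1+0.88)×log₁₀(58.218/53.895)
    = 0.60638 × 0.033509 = 0.02032 m

S_c ≈ 20.3 mm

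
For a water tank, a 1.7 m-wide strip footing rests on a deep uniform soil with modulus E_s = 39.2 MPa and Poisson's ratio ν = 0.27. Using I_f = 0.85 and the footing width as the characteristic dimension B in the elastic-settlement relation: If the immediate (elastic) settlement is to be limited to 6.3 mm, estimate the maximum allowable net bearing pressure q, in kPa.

E_s = 39.2 MPa = 39200 kPa.
S_e = q·B·(1−ν²)/E_s · I_f  ⇒  q = S_e·E_s / (B·(1−ν²)·I_f).
q = 0.0063 × 39200 / (1.7 × 0.9271 × 0.85) = 184.3 kPa

q ≈ 184 kPa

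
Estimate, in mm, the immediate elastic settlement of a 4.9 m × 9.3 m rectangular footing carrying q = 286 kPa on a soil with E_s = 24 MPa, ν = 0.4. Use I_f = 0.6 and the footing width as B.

S_e ≈ 29.4 mm

Immediate (elastic) settlement: S_e = q·B·(1−ν²)/E_s · I_f.
E_s = 24 MPa = 24000 kPa.
S_e = 286 × 4.9 × (1 − 0.4²) / 24000 × 0.6
    = 286 × 4.9 × 0.84 / 24000 × 0.6
    = 0.02943 m = 29.43 mm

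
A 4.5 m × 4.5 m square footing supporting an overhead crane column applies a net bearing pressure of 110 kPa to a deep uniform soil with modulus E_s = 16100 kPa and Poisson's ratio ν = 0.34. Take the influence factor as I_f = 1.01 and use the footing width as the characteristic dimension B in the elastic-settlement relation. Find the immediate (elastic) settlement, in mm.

S_e ≈ 27.5 mm

Immediate (elastic) settlement: S_e = q·B·(1−ν²)/E_s · I_f.
S_e = 110 × 4.5 × (1 − 0.34²) / 16100 × 1.01
    = 110 × 4.5 × 0.8844 / 16100 × 1.01
    = 0.02746 m = 27.46 mm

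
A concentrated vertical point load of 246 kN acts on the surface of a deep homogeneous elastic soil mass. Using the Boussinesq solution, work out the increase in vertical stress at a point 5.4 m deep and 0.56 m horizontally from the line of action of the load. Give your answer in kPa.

Boussinesq vertical stress below a point load on an elastic half-space:
Δσ_z = 3P/(2πz²) · [1 + (r/z)²]^(−5/2)
r/z = 0.56/5.4 = 0.1037; [1+(r/z)²]^(−5/2) = 0.97361.
Δσ_z = 3×246/(2π×5.4²) × 0.97361 = 4.028 × 0.97361 = 3.922 kPa

Δσ_z ≈ 3.92 kPa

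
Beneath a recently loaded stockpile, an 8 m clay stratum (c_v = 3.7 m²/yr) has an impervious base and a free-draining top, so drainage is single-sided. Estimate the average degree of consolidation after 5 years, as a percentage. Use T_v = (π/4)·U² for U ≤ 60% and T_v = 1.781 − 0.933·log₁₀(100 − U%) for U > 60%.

U ≈ 60.3 %

Drainage path length: H_d = H = 8 m (single drainage).
T_v = c_v·t/H_d² = 3.7×5/8² = 0.28906.
T_v = 0.28906 corresponds to the U > 60% branch:
U = 1 − 10^((1.781 − T_v)/0.933)/100 = 0.6027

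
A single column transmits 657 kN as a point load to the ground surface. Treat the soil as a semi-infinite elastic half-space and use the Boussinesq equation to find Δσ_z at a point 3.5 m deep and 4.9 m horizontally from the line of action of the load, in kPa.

Δσ_z ≈ 1.7 kPa

Boussinesq vertical stress below a point load on an elastic half-space:
Δσ_z = 3P/(2πz²) · [1 + (r/z)²]^(−5/2)
r/z = 4.9/3.5 = 1.4; [1+(r/z)²]^(−5/2) = 0.066339.
Δσ_z = 3×657/(2π×3.5²) × 0.066339 = 25.608 × 0.066339 = 1.699 kPa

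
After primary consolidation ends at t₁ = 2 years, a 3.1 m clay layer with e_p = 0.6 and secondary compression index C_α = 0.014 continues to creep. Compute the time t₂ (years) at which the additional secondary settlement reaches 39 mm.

t₂ ≈ 54.8 years

S_s = C_α·H/(1+e_p)·log₁₀(t₂/t₁) ⇒ log₁₀(t₂/t₁) = S_s·(1+e_p)/(C_α·H).
log₁₀(t₂/t₁) = 0.039 × (1+0.6) / (0.014×3.1) = 1.438
t₂ = t₁ × 10^1.438 = 2 × 27.4 = 54.8 years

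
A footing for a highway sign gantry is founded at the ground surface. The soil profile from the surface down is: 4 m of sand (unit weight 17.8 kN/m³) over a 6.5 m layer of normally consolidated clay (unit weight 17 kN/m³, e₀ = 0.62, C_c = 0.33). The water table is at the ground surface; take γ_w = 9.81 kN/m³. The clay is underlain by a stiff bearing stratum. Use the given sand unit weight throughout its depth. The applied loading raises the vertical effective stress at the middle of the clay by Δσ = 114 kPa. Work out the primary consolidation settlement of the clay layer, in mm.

S_c ≈ 643 mm

Mid-depth of clay below the ground surface: z = 4 + 6.5/2 = 7.25 m.
Total vertical stress at mid-clay: σ_v = 17.8×4 + 17×3.25 = 126.45 kPa.
Pore pressure: u = 9.81×(7.25 − 0) = 71.123 kPa.
Initial effective stress: σ'_0 = σ_v − u = 126.45 − 71.123 = 55.327 kPa.
Final effective stress: σ'_f = σ'_0 + Δσ = 55.327 + 114 = 169.33 kPa.
Normally consolidated clay, so the full stress increment lies on the virgin compression line:
S_c = C_c·H/(1+e₀)·log₁₀(σ'_f/σ'_0) = 0.33×6.5/(1+0.62)×log₁₀(169.33/55.327)
    = 1.3241 × 0.4858 = 0.6432 m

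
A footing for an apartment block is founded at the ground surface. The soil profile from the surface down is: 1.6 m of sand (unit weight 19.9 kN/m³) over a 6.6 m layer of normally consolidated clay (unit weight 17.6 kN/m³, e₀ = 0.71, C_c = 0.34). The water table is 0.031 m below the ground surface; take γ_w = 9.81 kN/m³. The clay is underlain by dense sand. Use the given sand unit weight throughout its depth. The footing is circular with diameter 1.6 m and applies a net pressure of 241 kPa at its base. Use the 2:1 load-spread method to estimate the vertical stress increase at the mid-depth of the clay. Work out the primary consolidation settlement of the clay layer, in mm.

Mid-depth of clay below the ground surface: z = 1.6 + 6.6/2 = 4.9 m.
Total vertical stress at mid-clay: σ_v = 19.9×1.6 + 17.6×3.3 = 89.92 kPa.
Pore pressure: u = 9.81×(4.9 − 0.031) = 47.765 kPa.
Initial effective stress: σ'_0 = σ_v − u = 89.92 − 47.765 = 42.155 kPa.
Stress increase at mid-clay by the 2:1 spreading method:
Δσ ≈ qD²/(D+z)² = 241×1.6²/(1.6+4.9)² = 14.603 kPa
Final effective stress: σ'_f = σ'_0 + Δσ = 42.155 + 14.603 = 56.758 kPa.
Normally consolidated clay, so the full stress increment lies on the virgin compression line:
S_c = C_c·H/(1+e₀)·log₁₀(σ'_f/σ'_0) = 0.34×6.6/(1+0.71)×log₁₀(56.758/42.155)
    = 1.3123 × 0.12918 = 0.1695 m

S_c ≈ 170 mm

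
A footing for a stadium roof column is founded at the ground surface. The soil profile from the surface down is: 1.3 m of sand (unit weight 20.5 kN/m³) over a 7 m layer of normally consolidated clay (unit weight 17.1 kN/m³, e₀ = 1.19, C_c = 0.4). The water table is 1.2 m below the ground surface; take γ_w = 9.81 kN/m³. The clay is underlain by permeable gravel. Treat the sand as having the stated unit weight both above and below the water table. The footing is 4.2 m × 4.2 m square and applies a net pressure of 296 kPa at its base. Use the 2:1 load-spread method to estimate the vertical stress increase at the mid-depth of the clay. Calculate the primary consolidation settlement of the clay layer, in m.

Mid-depth of clay below the ground surface: z = 1.3 + 7/2 = 4.8 m.
Total vertical stress at mid-clay: σ_v = 20.5×1.3 + 17.1×3.5 = 86.5 kPa.
Pore pressure: u = 9.81×(4.8 − 1.2) = 35.316 kPa.
Initial effective stress: σ'_0 = σ_v − u = 86.5 − 35.316 = 51.184 kPa.
Stress increase at mid-clay by the 2:1 spreading method:
Δσ = qBL/((B+z)(L+z)) = 296×4.2×4.2/((4.2+4.8)(4.2+4.8)) = 64.462 kPa
Final effective stress: σ'_f = σ'_0 + Δσ = 51.184 + 64.462 = 115.65 kPa.
Normally consolidated clay, so the full stress increment lies on the virgin compression line:
S_c = C_c·H/(1+e₀)·log₁₀(σ'_f/σ'_0) = 0.4×7/(1+1.19)×log₁₀(115.65/51.184)
    = 1.2785 × 0.35401 = 0.4526 m

S_c ≈ 0.453 m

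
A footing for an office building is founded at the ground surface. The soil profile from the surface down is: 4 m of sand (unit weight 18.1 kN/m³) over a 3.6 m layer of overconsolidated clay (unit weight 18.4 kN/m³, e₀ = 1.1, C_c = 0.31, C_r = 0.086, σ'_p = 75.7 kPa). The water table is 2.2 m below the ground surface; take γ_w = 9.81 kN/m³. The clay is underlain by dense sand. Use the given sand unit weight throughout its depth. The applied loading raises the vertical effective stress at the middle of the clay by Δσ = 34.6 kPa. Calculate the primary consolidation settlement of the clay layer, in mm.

S_c ≈ 79.9 mm

Mid-depth of clay below the ground surface: z = 4 + 3.6/2 = 5.8 m.
Total vertical stress at mid-clay: σ_v = 18.1×4 + 18.4×1.8 = 105.52 kPa.
Pore pressure: u = 9.81×(5.8 − 2.2) = 35.316 kPa.
Initial effective stress: σ'_0 = σ_v − u = 105.52 − 35.316 = 70.204 kPa.
Final effective stress: σ'_f = 70.204 + 34.6 = 104.8 kPa.
σ'_f = 104.8 > σ'_p = 75.7 kPa, so the stress path crosses the preconsolidation pressure — recompression up to σ'_p, then virgin compression beyond:
S_c = H/(1+e₀)·[C_r·log₁₀(σ'_p/σ'_0) + C_c·log₁₀(σ'_f/σ'_p)]
    = 3.6/2.1 × [0.086×log₁₀(75.7/70.204) + 0.31×log₁₀(104.8/75.7)]
    = 1.7143 × [0.0028151 + 0.043792] = 0.0799 m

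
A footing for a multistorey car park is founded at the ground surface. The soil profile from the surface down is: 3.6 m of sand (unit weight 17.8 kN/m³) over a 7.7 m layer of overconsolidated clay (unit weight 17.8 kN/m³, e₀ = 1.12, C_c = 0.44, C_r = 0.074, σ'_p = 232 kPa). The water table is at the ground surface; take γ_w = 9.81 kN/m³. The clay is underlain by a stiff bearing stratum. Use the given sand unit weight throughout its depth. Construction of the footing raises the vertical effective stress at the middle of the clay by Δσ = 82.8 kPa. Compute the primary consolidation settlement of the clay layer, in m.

S_c ≈ 0.102 m

Mid-depth of clay below the ground surface: z = 3.6 + 7.7/2 = 7.45 m.
Total vertical stress at mid-clay: σ_v = 17.8×3.6 + 17.8×3.85 = 132.61 kPa.
Pore pressure: u = 9.81×(7.45 − 0) = 73.085 kPa.
Initial effective stress: σ'_0 = σ_v − u = 132.61 − 73.085 = 59.525 kPa.
Final effective stress: σ'_f = 59.525 + 82.8 = 142.32 kPa.
σ'_f = 142.32 ≤ σ'_p = 232 kPa, so the clay remains overconsolidated and only the recompression index applies:
S_c = C_r·H/(1+e₀)·log₁₀(σ'_f/σ'_0) = 0.074×7.7/2.12×log₁₀(142.32/59.525)
    = 0.26878 × 0.37857 = 0.1018 m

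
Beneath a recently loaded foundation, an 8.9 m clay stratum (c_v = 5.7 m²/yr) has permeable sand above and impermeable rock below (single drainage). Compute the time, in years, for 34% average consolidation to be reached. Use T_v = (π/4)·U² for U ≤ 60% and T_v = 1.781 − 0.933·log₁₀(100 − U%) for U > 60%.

Drainage path length: H_d = H = 8.9 m (single drainage).
U ≤ 60%: T_v = (π/4)·U² = (π/4)×0.34² = 0.090792.
t = T_v·H_d²/c_v = 0.090792×8.9²/5.7 = 1.262 years.

t ≈ 1.26 years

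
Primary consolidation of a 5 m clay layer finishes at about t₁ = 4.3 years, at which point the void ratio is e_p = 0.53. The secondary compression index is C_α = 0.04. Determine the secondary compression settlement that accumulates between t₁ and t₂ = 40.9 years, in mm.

S_s ≈ 128 mm

Secondary compression: S_s = C_α·H/(1+e_p)·log₁₀(t₂/t₁)
S_s = 0.04×5/(1+0.53)×log₁₀(40.9/4.3)
    = 0.1307 × 0.9783 = 0.1279 m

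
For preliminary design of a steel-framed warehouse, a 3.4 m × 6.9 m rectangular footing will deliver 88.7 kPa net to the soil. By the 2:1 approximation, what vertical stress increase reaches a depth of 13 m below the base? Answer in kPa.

By the 2:1 method the load spreads at 1 horizontal : 2 vertical, so at depth z the loaded area has grown by z in each plan dimension:
Δσ = qBL/((B+z)(L+z)) = 88.7×3.4×6.9/((3.4+13)(6.9+13)) = 6.3761 kPa

Δσ_z ≈ 6.38 kPa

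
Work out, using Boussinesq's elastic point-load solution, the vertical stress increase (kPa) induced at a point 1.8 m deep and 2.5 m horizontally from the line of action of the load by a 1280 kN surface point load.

Boussinesq vertical stress below a point load on an elastic half-space:
Δσ_z = 3P/(2πz²) · [1 + (r/z)²]^(−5/2)
r/z = 2.5/1.8 = 1.3889; [1+(r/z)²]^(−5/2) = 0.068108.
Δσ_z = 3×1280/(2π×1.8²) × 0.068108 = 188.63 × 0.068108 = 12.85 kPa

Δσ_z ≈ 12.8 kPa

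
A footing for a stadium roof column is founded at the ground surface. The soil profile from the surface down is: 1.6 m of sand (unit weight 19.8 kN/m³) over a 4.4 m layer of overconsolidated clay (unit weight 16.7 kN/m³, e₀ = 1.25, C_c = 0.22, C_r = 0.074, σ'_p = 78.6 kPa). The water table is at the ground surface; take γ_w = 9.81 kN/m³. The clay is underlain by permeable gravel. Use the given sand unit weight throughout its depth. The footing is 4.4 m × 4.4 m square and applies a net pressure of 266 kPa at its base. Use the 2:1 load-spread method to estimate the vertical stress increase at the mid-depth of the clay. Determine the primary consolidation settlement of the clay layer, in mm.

Mid-depth of clay below the ground surface: z = 1.6 + 4.4/2 = 3.8 m.
Total vertical stress at mid-clay: σ_v = 19.8×1.6 + 16.7×2.2 = 68.42 kPa.
Pore pressure: u = 9.81×(3.8 − 0) = 37.278 kPa.
Initial effective stress: σ'_0 = σ_v − u = 68.42 − 37.278 = 31.142 kPa.
Stress increase at mid-clay by the 2:1 spreading method:
Δσ = qBL/((B+z)(L+z)) = 266×4.4×4.4/((4.4+3.8)(4.4+3.8)) = 76.588 kPa
Final effective stress: σ'_f = 31.142 + 76.588 = 107.73 kPa.
σ'_f = 107.73 > σ'_p = 78.6 kPa, so the stress path crosses the preconsolidation pressure — recompression up to σ'_p, then virgin compression beyond:
S_c = H/(1+e₀)·[C_r·log₁₀(σ'_p/σ'_0) + C_c·log₁₀(σ'_f/σ'_p)]
    = 4.4/2.25 × [0.074×log₁₀(78.6/31.142) + 0.22×log₁₀(107.73/78.6)]
    = 1.9556 × [0.029754 + 0.030121] = 0.1171 m

S_c ≈ 117 mm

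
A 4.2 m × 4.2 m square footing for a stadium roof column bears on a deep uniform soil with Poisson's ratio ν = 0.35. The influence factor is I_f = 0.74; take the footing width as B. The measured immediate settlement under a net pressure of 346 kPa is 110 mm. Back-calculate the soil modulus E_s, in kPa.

S_e = q·B·(1−ν²)/E_s · I_f  ⇒  E_s = q·B·(1−ν²)·I_f / S_e.
E_s = 346 × 4.2 × 0.8775 × 0.74 / 0.11 = 8579 kPa

E_s ≈ 8580 kPa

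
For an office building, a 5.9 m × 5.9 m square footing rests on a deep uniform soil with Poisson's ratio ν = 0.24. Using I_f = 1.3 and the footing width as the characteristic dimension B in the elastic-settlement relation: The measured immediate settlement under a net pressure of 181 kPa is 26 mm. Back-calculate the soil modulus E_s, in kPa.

E_s ≈ 50300 kPa

S_e = q·B·(1−ν²)/E_s · I_f  ⇒  E_s = q·B·(1−ν²)·I_f / S_e.
E_s = 181 × 5.9 × 0.9424 × 1.3 / 0.026 = 50320 kPa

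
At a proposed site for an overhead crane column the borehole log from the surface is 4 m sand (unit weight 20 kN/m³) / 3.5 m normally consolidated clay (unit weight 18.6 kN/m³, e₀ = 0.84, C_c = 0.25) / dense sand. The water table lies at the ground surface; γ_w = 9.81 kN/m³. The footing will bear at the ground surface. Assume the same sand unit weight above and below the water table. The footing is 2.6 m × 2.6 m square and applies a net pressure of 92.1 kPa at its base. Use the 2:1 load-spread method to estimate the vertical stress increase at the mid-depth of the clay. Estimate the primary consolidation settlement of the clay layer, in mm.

S_c ≈ 30.5 mm

Mid-depth of clay below the ground surface: z = 4 + 3.5/2 = 5.75 m.
Total vertical stress at mid-clay: σ_v = 20×4 + 18.6×1.75 = 112.55 kPa.
Pore pressure: u = 9.81×(5.75 − 0) = 56.408 kPa.
Initial effective stress: σ'_0 = σ_v − u = 112.55 − 56.408 = 56.142 kPa.
Stress increase at mid-clay by the 2:1 spreading method:
Δσ = qBL/((B+z)(L+z)) = 92.1×2.6×2.6/((2.6+5.75)(2.6+5.75)) = 8.9296 kPa
Final effective stress: σ'_f = σ'_0 + Δσ = 56.142 + 8.9296 = 65.072 kPa.
Normally consolidated clay, so the full stress increment lies on the virgin compression line:
S_c = C_c·H/(1+e₀)·log₁₀(σ'_f/σ'_0) = 0.25×3.5/(1+0.84)×log₁₀(65.072/56.142)
    = 0.47554 × 0.064106 = 0.03048 m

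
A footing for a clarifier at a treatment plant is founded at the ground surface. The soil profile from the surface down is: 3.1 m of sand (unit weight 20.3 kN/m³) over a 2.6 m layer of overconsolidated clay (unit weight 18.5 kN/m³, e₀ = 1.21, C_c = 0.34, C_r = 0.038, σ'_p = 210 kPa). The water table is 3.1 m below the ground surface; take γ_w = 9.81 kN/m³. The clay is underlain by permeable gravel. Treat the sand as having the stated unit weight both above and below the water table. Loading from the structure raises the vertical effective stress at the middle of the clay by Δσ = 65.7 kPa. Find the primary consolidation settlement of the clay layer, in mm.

Mid-depth of clay below the ground surface: z = 3.1 + 2.6/2 = 4.4 m.
Total vertical stress at mid-clay: σ_v = 20.3×3.1 + 18.5×1.3 = 86.98 kPa.
Pore pressure: u = 9.81×(4.4 − 3.1) = 12.753 kPa.
Initial effective stress: σ'_0 = σ_v − u = 86.98 − 12.753 = 74.227 kPa.
Final effective stress: σ'_f = 74.227 + 65.7 = 139.93 kPa.
σ'_f = 139.93 ≤ σ'_p = 210 kPa, so the clay remains overconsolidated and only the recompression index applies:
S_c = C_r·H/(1+e₀)·log₁₀(σ'_f/σ'_0) = 0.038×2.6/2.21×log₁₀(139.93/74.227)
    = 0.044707 × 0.27535 = 0.01231 m

S_c ≈ 12.3 mm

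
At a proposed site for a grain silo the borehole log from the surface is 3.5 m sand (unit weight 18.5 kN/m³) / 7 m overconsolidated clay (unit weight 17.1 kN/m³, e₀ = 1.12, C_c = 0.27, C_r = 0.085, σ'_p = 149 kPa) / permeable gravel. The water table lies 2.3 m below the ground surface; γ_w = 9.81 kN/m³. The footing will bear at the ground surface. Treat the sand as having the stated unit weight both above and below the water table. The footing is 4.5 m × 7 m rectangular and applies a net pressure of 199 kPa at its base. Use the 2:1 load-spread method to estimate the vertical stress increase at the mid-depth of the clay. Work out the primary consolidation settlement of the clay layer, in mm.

Mid-depth of clay below the ground surface: z = 3.5 + 7/2 = 7 m.
Total vertical stress at mid-clay: σ_v = 18.5×3.5 + 17.1×3.5 = 124.6 kPa.
Pore pressure: u = 9.81×(7 − 2.3) = 46.107 kPa.
Initial effective stress: σ'_0 = σ_v − u = 124.6 − 46.107 = 78.493 kPa.
Stress increase at mid-clay by the 2:1 spreading method:
Δσ = qBL/((B+z)(L+z)) = 199×4.5×7/((4.5+7)(7+7)) = 38.935 kPa
Final effective stress: σ'_f = 78.493 + 38.935 = 117.43 kPa.
σ'_f = 117.43 ≤ σ'_p = 149 kPa, so the clay remains overconsolidated and only the recompression index applies:
S_c = C_r·H/(1+e₀)·log₁₀(σ'_f/σ'_0) = 0.085×7/2.12×log₁₀(117.43/78.493)
    = 0.28066 × 0.17495 = 0.0491 m

S_c ≈ 49.1 mm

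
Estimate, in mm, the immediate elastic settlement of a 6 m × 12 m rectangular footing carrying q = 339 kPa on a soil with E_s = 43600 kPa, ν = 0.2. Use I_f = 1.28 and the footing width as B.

S_e ≈ 57.3 mm

Immediate (elastic) settlement: S_e = q·B·(1−ν²)/E_s · I_f.
S_e = 339 × 6 × (1 − 0.2²) / 43600 × 1.28
    = 339 × 6 × 0.96 / 43600 × 1.28
    = 0.05733 m = 57.33 mm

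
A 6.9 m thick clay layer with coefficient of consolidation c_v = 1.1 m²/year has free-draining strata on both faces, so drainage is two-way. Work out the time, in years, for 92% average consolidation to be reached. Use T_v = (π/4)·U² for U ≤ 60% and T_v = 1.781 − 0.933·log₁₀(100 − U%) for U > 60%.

t ≈ 10.2 years

Drainage path length: H_d = H/2 = 3.45 m (double drainage).
U > 60%: T_v = 1.781 − 0.933·log₁₀(100 − 92) = 0.93842.
t = T_v·H_d²/c_v = 0.93842×3.45²/1.1 = 10.15 years.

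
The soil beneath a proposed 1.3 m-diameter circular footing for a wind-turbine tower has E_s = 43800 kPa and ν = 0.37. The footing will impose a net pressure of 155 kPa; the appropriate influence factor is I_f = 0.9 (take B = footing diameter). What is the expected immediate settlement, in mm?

Immediate (elastic) settlement: S_e = q·B·(1−ν²)/E_s · I_f.
S_e = 155 × 1.3 × (1 − 0.37²) / 43800 × 0.9
    = 155 × 1.3 × 0.8631 / 43800 × 0.9
    = 0.003574 m = 3.574 mm

S_e ≈ 3.57 mm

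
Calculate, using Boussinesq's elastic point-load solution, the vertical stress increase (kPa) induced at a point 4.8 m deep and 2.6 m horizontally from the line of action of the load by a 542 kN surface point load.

Boussinesq vertical stress below a point load on an elastic half-space:
Δσ_z = 3P/(2πz²) · [1 + (r/z)²]^(−5/2)
r/z = 2.6/4.8 = 0.54167; [1+(r/z)²]^(−5/2) = 0.52561.
Δσ_z = 3×542/(2π×4.8²) × 0.52561 = 11.232 × 0.52561 = 5.904 kPa

Δσ_z ≈ 5.9 kPa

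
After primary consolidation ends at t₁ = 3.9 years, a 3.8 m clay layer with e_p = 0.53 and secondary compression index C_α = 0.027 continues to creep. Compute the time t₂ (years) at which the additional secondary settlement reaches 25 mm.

S_s = C_α·H/(1+e_p)·log₁₀(t₂/t₁) ⇒ log₁₀(t₂/t₁) = S_s·(1+e_p)/(C_α·H).
log₁₀(t₂/t₁) = 0.025 × (1+0.53) / (0.027×3.8) = 0.3728
t₂ = t₁ × 10^0.3728 = 3.9 × 2.359 = 9.202 years

t₂ ≈ 9.2 years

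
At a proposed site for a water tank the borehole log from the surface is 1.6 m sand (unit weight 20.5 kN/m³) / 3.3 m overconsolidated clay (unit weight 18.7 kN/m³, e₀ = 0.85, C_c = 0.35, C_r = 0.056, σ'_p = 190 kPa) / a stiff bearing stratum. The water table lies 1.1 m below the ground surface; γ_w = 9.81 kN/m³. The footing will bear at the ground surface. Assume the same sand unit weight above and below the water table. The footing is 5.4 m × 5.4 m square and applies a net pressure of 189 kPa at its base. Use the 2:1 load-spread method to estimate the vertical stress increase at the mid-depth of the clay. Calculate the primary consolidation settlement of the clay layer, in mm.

Mid-depth of clay below the ground surface: z = 1.6 + 3.3/2 = 3.25 m.
Total vertical stress at mid-clay: σ_v = 20.5×1.6 + 18.7×1.65 = 63.655 kPa.
Pore pressure: u = 9.81×(3.25 − 1.1) = 21.091 kPa.
Initial effective stress: σ'_0 = σ_v − u = 63.655 − 21.091 = 42.564 kPa.
Stress increase at mid-clay by the 2:1 spreading method:
Δσ = qBL/((B+z)(L+z)) = 189×5.4×5.4/((5.4+3.25)(5.4+3.25)) = 73.658 kPa
Final effective stress: σ'_f = 42.564 + 73.658 = 116.22 kPa.
σ'_f = 116.22 ≤ σ'_p = 190 kPa, so the clay remains overconsolidated and only the recompression index applies:
S_c = C_r·H/(1+e₀)·log₁₀(σ'_f/σ'_0) = 0.056×3.3/1.85×log₁₀(116.22/42.564)
    = 0.099893 × 0.43624 = 0.04358 m

S_c ≈ 43.6 mm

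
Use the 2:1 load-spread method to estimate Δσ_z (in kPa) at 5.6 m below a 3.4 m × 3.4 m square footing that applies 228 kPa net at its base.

Δσ_z ≈ 32.5 kPa

By the 2:1 method the load spreads at 1 horizontal : 2 vertical, so at depth z the loaded area has grown by z in each plan dimension:
Δσ = qBL/((B+z)(L+z)) = 228×3.4×3.4/((3.4+5.6)(3.4+5.6)) = 32.539 kPa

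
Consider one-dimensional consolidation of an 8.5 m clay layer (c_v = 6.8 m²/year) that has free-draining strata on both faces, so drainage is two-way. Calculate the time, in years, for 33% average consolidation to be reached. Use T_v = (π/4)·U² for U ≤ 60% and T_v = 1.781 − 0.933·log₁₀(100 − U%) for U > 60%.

Drainage path length: H_d = H/2 = 4.25 m (double drainage).
U ≤ 60%: T_v = (π/4)·U² = (π/4)×0.33² = 0.08553.
t = T_v·H_d²/c_v = 0.08553×4.25²/6.8 = 0.2272 years.

t ≈ 0.227 years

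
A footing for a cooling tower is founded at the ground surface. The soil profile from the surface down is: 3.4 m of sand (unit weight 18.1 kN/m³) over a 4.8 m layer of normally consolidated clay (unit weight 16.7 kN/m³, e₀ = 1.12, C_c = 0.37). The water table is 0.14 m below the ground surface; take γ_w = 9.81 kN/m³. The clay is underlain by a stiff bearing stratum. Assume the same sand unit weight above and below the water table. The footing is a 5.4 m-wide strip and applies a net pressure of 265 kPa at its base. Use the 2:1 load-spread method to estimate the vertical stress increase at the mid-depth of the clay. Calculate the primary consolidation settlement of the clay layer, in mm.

S_c ≈ 483 mm

Mid-depth of clay below the ground surface: z = 3.4 + 4.8/2 = 5.8 m.
Total vertical stress at mid-clay: σ_v = 18.1×3.4 + 16.7×2.4 = 101.62 kPa.
Pore pressure: u = 9.81×(5.8 − 0.14) = 55.525 kPa.
Initial effective stress: σ'_0 = σ_v − u = 101.62 − 55.525 = 46.095 kPa.
Stress increase at mid-clay by the 2:1 spreading method:
Δσ = qB/(B+z) = 265×5.4/(5.4+5.8) = 127.77 kPa
Final effective stress: σ'_f = σ'_0 + Δσ = 46.095 + 127.77 = 173.87 kPa.
Normally consolidated clay, so the full stress increment lies on the virgin compression line:
S_c = C_c·H/(1+e₀)·log₁₀(σ'_f/σ'_0) = 0.37×4.8/(1+1.12)×log₁₀(173.87/46.095)
    = 0.83774 × 0.57657 = 0.483 m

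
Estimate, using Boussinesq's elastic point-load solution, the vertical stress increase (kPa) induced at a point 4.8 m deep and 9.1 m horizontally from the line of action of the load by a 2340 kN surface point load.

Boussinesq vertical stress below a point load on an elastic half-space:
Δσ_z = 3P/(2πz²) · [1 + (r/z)²]^(−5/2)
r/z = 9.1/4.8 = 1.8958; [1+(r/z)²]^(−5/2) = 0.022104.
Δσ_z = 3×2340/(2π×4.8²) × 0.022104 = 48.493 × 0.022104 = 1.072 kPa

Δσ_z ≈ 1.07 kPa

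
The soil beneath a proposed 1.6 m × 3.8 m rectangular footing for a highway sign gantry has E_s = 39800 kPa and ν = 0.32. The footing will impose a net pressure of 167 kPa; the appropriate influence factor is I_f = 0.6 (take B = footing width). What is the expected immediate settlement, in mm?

S_e ≈ 3.62 mm

Immediate (elastic) settlement: S_e = q·B·(1−ν²)/E_s · I_f.
S_e = 167 × 1.6 × (1 − 0.32²) / 39800 × 0.6
    = 167 × 1.6 × 0.8976 / 39800 × 0.6
    = 0.003616 m = 3.616 mm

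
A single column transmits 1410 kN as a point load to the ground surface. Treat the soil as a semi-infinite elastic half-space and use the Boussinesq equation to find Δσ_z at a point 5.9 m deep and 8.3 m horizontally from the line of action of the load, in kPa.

Δσ_z ≈ 1.26 kPa

Boussinesq vertical stress below a point load on an elastic half-space:
Δσ_z = 3P/(2πz²) · [1 + (r/z)²]^(−5/2)
r/z = 8.3/5.9 = 1.4068; [1+(r/z)²]^(−5/2) = 0.065285.
Δσ_z = 3×1410/(2π×5.9²) × 0.065285 = 19.34 × 0.065285 = 1.263 kPa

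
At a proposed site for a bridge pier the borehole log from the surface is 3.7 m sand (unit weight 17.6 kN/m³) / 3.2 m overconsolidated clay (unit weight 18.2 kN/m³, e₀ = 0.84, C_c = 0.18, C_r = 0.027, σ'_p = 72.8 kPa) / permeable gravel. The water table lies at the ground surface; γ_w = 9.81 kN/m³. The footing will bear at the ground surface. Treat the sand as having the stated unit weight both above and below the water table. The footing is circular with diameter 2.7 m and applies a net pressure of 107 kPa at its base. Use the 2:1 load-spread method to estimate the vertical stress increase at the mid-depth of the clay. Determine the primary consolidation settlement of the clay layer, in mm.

Mid-depth of clay below the ground surface: z = 3.7 + 3.2/2 = 5.3 m.
Total vertical stress at mid-clay: σ_v = 17.6×3.7 + 18.2×1.6 = 94.24 kPa.
Pore pressure: u = 9.81×(5.3 − 0) = 51.993 kPa.
Initial effective stress: σ'_0 = σ_v − u = 94.24 − 51.993 = 42.247 kPa.
Stress increase at mid-clay by the 2:1 spreading method:
Δσ ≈ qD²/(D+z)² = 107×2.7²/(2.7+5.3)² = 12.188 kPa
Final effective stress: σ'_f = 42.247 + 12.188 = 54.435 kPa.
σ'_f = 54.435 ≤ σ'_p = 72.8 kPa, so the clay remains overconsolidated and only the recompression index applies:
S_c = C_r·H/(1+e₀)·log₁₀(σ'_f/σ'_0) = 0.027×3.2/1.84×log₁₀(54.435/42.247)
    = 0.046956 × 0.11008 = 0.005169 m

S_c ≈ 5.17 mm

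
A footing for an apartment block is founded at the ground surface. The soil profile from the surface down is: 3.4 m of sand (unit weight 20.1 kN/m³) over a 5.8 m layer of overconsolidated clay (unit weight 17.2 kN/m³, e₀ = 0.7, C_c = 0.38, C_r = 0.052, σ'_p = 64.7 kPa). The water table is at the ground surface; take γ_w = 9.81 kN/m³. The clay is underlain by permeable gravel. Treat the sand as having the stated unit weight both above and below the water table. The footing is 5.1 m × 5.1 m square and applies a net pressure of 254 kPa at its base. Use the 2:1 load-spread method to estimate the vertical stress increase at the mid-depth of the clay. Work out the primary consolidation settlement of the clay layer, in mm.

Mid-depth of clay below the ground surface: z = 3.4 + 5.8/2 = 6.3 m.
Total vertical stress at mid-clay: σ_v = 20.1×3.4 + 17.2×2.9 = 118.22 kPa.
Pore pressure: u = 9.81×(6.3 − 0) = 61.803 kPa.
Initial effective stress: σ'_0 = σ_v − u = 118.22 − 61.803 = 56.417 kPa.
Stress increase at mid-clay by the 2:1 spreading method:
Δσ = qBL/((B+z)(L+z)) = 254×5.1×5.1/((5.1+6.3)(5.1+6.3)) = 50.835 kPa
Final effective stress: σ'_f = 56.417 + 50.835 = 107.25 kPa.
σ'_f = 107.25 > σ'_p = 64.7 kPa, so the stress path crosses the preconsolidation pressure — recompression up to σ'_p, then virgin compression beyond:
S_c = H/(1+e₀)·[C_r·log₁₀(σ'_p/σ'_0) + C_c·log₁₀(σ'_f/σ'_p)]
    = 5.8/1.7 × [0.052×log₁₀(64.7/56.417) + 0.38×log₁₀(107.25/64.7)]
    = 3.4118 × [0.0030937 + 0.083407] = 0.2951 m

S_c ≈ 295 mm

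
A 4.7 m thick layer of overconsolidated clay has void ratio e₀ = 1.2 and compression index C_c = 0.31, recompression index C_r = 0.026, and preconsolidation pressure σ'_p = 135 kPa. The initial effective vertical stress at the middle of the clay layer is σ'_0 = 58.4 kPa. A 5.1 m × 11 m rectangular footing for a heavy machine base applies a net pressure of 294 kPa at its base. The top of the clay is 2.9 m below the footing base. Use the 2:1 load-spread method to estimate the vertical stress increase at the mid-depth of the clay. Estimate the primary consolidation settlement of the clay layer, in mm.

Mid-depth of clay below the footing base: z = 2.9 + 4.7/2 = 5.25 m.
Stress increase at mid-clay by the 2:1 spreading method:
Δσ = qBL/((B+z)(L+z)) = 294×5.1×11/((5.1+5.25)(11+5.25)) = 98.066 kPa
Final effective stress: σ'_f = 58.4 + 98.066 = 156.47 kPa.
σ'_f = 156.47 > σ'_p = 135 kPa, so the stress path crosses the preconsolidation pressure — recompression up to σ'_p, then virgin compression beyond:
S_c = H/(1+e₀)·[C_r·log₁₀(σ'_p/σ'_0) + C_c·log₁₀(σ'_f/σ'_p)]
    = 4.7/2.2 × [0.026×log₁₀(135/58.4) + 0.31×log₁₀(156.47/135)]
    = 2.1364 × [0.0094619 + 0.01987] = 0.06266 m

S_c ≈ 62.7 mm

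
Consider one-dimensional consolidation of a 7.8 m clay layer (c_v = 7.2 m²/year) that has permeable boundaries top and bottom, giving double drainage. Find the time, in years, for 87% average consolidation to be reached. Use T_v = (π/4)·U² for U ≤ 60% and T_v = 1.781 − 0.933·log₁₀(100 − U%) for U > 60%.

t ≈ 1.57 years

Drainage path length: H_d = H/2 = 3.9 m (double drainage).
U > 60%: T_v = 1.781 − 0.933·log₁₀(100 − 87) = 0.74169.
t = T_v·H_d²/c_v = 0.74169×3.9²/7.2 = 1.567 years.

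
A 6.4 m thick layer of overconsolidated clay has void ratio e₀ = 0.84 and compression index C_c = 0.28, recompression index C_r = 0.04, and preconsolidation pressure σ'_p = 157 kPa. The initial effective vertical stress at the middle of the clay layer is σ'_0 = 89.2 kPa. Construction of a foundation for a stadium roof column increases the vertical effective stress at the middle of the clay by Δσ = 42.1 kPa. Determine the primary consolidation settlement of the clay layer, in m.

S_c ≈ 0.0234 m

Final effective stress: σ'_f = 89.2 + 42.1 = 131.3 kPa.
σ'_f = 131.3 ≤ σ'_p = 157 kPa, so the clay remains overconsolidated and only the recompression index applies:
S_c = C_r·H/(1+e₀)·log₁₀(σ'_f/σ'_0) = 0.04×6.4/1.84×log₁₀(131.3/89.2)
    = 0.13913 × 0.1679 = 0.02336 m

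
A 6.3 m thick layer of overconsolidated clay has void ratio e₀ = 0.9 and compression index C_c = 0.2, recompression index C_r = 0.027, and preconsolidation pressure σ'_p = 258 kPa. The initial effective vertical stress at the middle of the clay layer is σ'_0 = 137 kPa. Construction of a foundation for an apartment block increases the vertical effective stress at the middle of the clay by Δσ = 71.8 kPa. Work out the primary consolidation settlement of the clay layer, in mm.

S_c ≈ 16.4 mm

Final effective stress: σ'_f = 137 + 71.8 = 208.8 kPa.
σ'_f = 208.8 ≤ σ'_p = 258 kPa, so the clay remains overconsolidated and only the recompression index applies:
S_c = C_r·H/(1+e₀)·log₁₀(σ'_f/σ'_0) = 0.027×6.3/1.9×log₁₀(208.8/137)
    = 0.089527 × 0.18301 = 0.01638 m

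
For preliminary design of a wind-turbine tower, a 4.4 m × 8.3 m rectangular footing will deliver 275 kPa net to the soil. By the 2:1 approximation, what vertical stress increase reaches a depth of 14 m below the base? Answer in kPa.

Δσ_z ≈ 24.5 kPa

By the 2:1 method the load spreads at 1 horizontal : 2 vertical, so at depth z the loaded area has grown by z in each plan dimension:
Δσ = qBL/((B+z)(L+z)) = 275×4.4×8.3/((4.4+14)(8.3+14)) = 24.476 kPa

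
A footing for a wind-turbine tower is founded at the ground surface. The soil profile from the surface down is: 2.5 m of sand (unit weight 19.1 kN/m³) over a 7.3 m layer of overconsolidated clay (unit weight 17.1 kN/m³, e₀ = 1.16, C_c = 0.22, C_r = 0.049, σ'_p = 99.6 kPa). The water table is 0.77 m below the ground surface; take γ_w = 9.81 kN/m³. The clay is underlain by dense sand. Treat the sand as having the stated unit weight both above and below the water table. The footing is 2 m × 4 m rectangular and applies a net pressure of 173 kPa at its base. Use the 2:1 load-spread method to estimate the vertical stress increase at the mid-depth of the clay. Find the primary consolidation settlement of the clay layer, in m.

Mid-depth of clay below the ground surface: z = 2.5 + 7.3/2 = 6.15 m.
Total vertical stress at mid-clay: σ_v = 19.1×2.5 + 17.1×3.65 = 110.17 kPa.
Pore pressure: u = 9.81×(6.15 − 0.77) = 52.778 kPa.
Initial effective stress: σ'_0 = σ_v − u = 110.17 − 52.778 = 57.392 kPa.
Stress increase at mid-clay by the 2:1 spreading method:
Δσ = qBL/((B+z)(L+z)) = 173×2×4/((2+6.15)(4+6.15)) = 16.731 kPa
Final effective stress: σ'_f = 57.392 + 16.731 = 74.123 kPa.
σ'_f = 74.123 ≤ σ'_p = 99.6 kPa, so the clay remains overconsolidated and only the recompression index applies:
S_c = C_r·H/(1+e₀)·log₁₀(σ'_f/σ'_0) = 0.049×7.3/2.16×log₁₀(74.123/57.392)
    = 0.1656 × 0.1111 = 0.0184 m

S_c ≈ 0.0184 m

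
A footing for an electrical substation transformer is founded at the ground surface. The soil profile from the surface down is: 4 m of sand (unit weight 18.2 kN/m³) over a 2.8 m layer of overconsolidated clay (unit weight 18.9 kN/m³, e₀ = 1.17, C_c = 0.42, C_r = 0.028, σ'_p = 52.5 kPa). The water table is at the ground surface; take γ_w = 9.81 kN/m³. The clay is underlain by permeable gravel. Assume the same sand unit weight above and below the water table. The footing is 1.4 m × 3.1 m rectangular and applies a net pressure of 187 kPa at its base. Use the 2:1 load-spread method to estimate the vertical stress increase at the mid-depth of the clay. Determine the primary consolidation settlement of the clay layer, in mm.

S_c ≈ 34.7 mm

Mid-depth of clay below the ground surface: z = 4 + 2.8/2 = 5.4 m.
Total vertical stress at mid-clay: σ_v = 18.2×4 + 18.9×1.4 = 99.26 kPa.
Pore pressure: u = 9.81×(5.4 − 0) = 52.974 kPa.
Initial effective stress: σ'_0 = σ_v − u = 99.26 − 52.974 = 46.286 kPa.
Stress increase at mid-clay by the 2:1 spreading method:
Δσ = qBL/((B+z)(L+z)) = 187×1.4×3.1/((1.4+5.4)(3.1+5.4)) = 14.041 kPa
Final effective stress: σ'_f = 46.286 + 14.041 = 60.327 kPa.
σ'_f = 60.327 > σ'_p = 52.5 kPa, so the stress path crosses the preconsolidation pressure — recompression up to σ'_p, then virgin compression beyond:
S_c = H/(1+e₀)·[C_r·log₁₀(σ'_p/σ'_0) + C_c·log₁₀(σ'_f/σ'_p)]
    = 2.8/2.17 × [0.028×log₁₀(52.5/46.286) + 0.42×log₁₀(60.327/52.5)]
    = 1.2903 × [0.0015319 + 0.025348] = 0.03468 m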